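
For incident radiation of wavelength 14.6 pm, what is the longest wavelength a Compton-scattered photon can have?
19.4526 pm (at θ = 180°)

The Compton shift is Δλ = λ_C(1 − cos θ).

Since cos θ ranges from −1 to 1, the factor (1 − cos θ) ranges from 0 to 2; the maximum shift occurs at θ = 180° (backscattering):
Δλ_max = 2λ_C = 2 × 2.4263 pm = 4.8526 pm

Maximum scattered wavelength:
λ'_max = λ₀ + Δλ_max = 14.6 + 4.8526 = 19.4526 pm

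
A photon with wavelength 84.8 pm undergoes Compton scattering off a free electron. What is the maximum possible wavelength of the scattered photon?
89.6526 pm (at θ = 180°)

The Compton shift is Δλ = λ_C(1 − cos θ).

Since cos θ ranges from −1 to 1, the factor (1 − cos θ) ranges from 0 to 2; the maximum shift occurs at θ = 180° (backscattering):
Δλ_max = 2λ_C = 2 × 2.4263 pm = 4.8526 pm

Maximum scattered wavelength:
λ'_max = λ₀ + Δλ_max = 84.8 + 4.8526 = 89.6526 pm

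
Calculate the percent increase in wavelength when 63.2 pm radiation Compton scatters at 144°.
6.9450%

Calculate the Compton shift:
Δλ = λ_C(1 - cos(144°))
Δλ = 2.4263 × (1 - cos(144°))
Δλ = 2.4263 × 1.8090
Δλ = 4.3892 pm

Percentage change:
(Δλ/λ₀) × 100 = (4.3892/63.2) × 100
= 6.9450%

(Intermediate values are shown rounded; full precision is carried through to the final answer.)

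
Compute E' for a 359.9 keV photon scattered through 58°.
270.3817 keV

First convert energy to wavelength:
λ = hc/E, with hc ≈ 1239.842 keV·pm (i.e. 1239.842 eV·nm)

For E = 359.9 keV = 359900 eV:
λ = 1239.842 keV·pm / 359.9 keV
λ = 3.4450 pm

Calculate the Compton shift:
Δλ = λ_C(1 - cos(58°)) = 2.4263 × 0.4701
Δλ = 1.1406 pm

Final wavelength:
λ' = 3.4450 + 1.1406 = 4.5855 pm

Final energy:
E' = hc/λ' = 1239.842 / 4.5855 = 270.3817 keV

(Intermediate values are shown rounded; full precision is carried through to the final answer.)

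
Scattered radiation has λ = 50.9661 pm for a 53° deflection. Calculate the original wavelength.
50.0000 pm

From λ' = λ + Δλ, we have λ = λ' - Δλ

First calculate the Compton shift:
Δλ = λ_C(1 - cos θ)
Δλ = 2.4263 × (1 - cos(53°))
Δλ = 2.4263 × 0.3982
Δλ = 0.9661 pm

Initial wavelength:
λ = λ' - Δλ
λ = 50.9661 - 0.9661
λ = 50.0000 pm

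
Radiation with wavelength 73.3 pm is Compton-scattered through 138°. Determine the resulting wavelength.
77.5294 pm

Using the Compton scattering formula:
λ' = λ + Δλ = λ + λ_C(1 - cos θ)

Given:
- Initial wavelength λ = 73.3 pm
- Scattering angle θ = 138°
- Compton wavelength λ_C ≈ 2.4263 pm

Calculate the shift:
Δλ = 2.4263 × (1 - cos(138°))
Δλ = 2.4263 × 1.7431
Δλ = 4.2294 pm

Final wavelength:
λ' = 73.3 + 4.2294 = 77.5294 pm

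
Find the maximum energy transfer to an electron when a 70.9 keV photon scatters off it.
15.4008 keV

Maximum energy transfer occurs at θ = 180° (backscattering).

Initial photon: E₀ = 70.9 keV → λ₀ = 17.4872 pm

Maximum Compton shift (at 180°):
Δλ_max = 2λ_C = 2 × 2.4263 = 4.8526 pm

Final wavelength:
λ' = 17.4872 + 4.8526 = 22.3398 pm

Minimum photon energy (maximum energy to electron):
E'_min = hc/λ' = 55.4992 keV

Maximum electron kinetic energy:
K_max = E₀ - E'_min = 70.9000 - 55.4992 = 15.4008 keV

(Intermediate values are shown rounded; full precision is carried through to the final answer.)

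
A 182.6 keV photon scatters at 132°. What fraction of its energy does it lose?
0.3736 (or 37.36%)

Calculate initial and final photon energies:

Initial: E₀ = 182.6 keV → λ₀ = 6.7899 pm
Compton shift: Δλ = 4.0498 pm
Final wavelength: λ' = 10.8398 pm
Final energy: E' = 114.3791 keV

Fractional energy loss:
(E₀ - E')/E₀ = (182.6000 - 114.3791)/182.6000
= 68.2209/182.6000
= 0.3736
= 37.36%

(Intermediate values are shown rounded; full precision is carried through to the final answer.)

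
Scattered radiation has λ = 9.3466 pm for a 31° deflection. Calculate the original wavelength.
9.0000 pm

From λ' = λ + Δλ, we have λ = λ' - Δλ

First calculate the Compton shift:
Δλ = λ_C(1 - cos θ)
Δλ = 2.4263 × (1 - cos(31°))
Δλ = 2.4263 × 0.1428
Δλ = 0.3466 pm

Initial wavelength:
λ = λ' - Δλ
λ = 9.3466 - 0.3466
λ = 9.0000 pm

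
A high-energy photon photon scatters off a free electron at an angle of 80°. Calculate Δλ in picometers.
2.0050 pm

Using the Compton scattering formula:
Δλ = λ_C(1 - cos θ)

where λ_C = h/(m_e·c) ≈ 2.4263 pm is the Compton wavelength of an electron.

For θ = 80°:
cos(80°) = 0.1736
1 - cos(80°) = 0.8264

Δλ = 2.4263 × 0.8264
Δλ = 2.0050 pm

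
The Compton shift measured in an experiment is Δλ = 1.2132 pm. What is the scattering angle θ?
60.00°

From the Compton formula Δλ = λ_C(1 - cos θ), we can solve for θ:

cos θ = 1 - Δλ/λ_C

Given:
- Δλ = 1.2132 pm
- λ_C = h/(m_e·c) ≈ 2.42631024 pm

cos θ = 1 - 1.2132/2.42631024
cos θ = 1 - 0.500018
cos θ = 0.499982

θ = arccos(0.499982)
θ = 60.00°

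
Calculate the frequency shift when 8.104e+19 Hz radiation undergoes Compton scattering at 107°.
3.718e+19 Hz (decrease)

Convert frequency to wavelength (c = 299792458 m/s):
λ₀ = c/f₀ = 299792458/8.104e+19 = 3.6993146e-12 m = 3.6993 pm

Calculate Compton shift:
Δλ = λ_C(1 - cos(107°)) = 3.1357 pm

Final wavelength:
λ' = λ₀ + Δλ = 3.6993 + 3.1357 = 6.8350 pm

Final frequency:
f' = c/λ' = 299792458/6.8350093e-12 = 4.3861309e+19 Hz

Frequency shift (decrease):
Δf = f₀ - f' = 8.104e+19 - 4.3861309e+19 = 3.718e+19 Hz

(Intermediate values are shown rounded; full precision is carried through to the final answer.)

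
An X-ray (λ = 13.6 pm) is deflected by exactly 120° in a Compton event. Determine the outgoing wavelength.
17.2395 pm

Using the Compton formula: λ' = λ + λ_C(1 − cos θ)

For θ = 120°, cos θ = -1/2 (exact) = -0.5000, so:
1 − cos 120° = 1 − (-1/2) = 1.5000

Δλ = λ_C × 1.5000 = 2.4263 × 1.5000 = 3.6395 pm

λ' = 13.6 + 3.6395 = 17.2395 pm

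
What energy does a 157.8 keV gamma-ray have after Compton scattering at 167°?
98.0307 keV

First convert energy to wavelength:
λ = hc/E, with hc ≈ 1239.842 keV·pm (i.e. 1239.842 eV·nm)

For E = 157.8 keV = 157800 eV:
λ = 1239.842 keV·pm / 157.8 keV
λ = 7.8570 pm

Calculate the Compton shift:
Δλ = λ_C(1 - cos(167°)) = 2.4263 × 1.9744
Δλ = 4.7904 pm

Final wavelength:
λ' = 7.8570 + 4.7904 = 12.6475 pm

Final energy:
E' = hc/λ' = 1239.842 / 12.6475 = 98.0307 keV

(Intermediate values are shown rounded; full precision is carried through to the final answer.)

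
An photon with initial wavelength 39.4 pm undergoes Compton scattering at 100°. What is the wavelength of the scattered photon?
42.2476 pm

Using the Compton scattering formula:
λ' = λ + Δλ = λ + λ_C(1 - cos θ)

Given:
- Initial wavelength λ = 39.4 pm
- Scattering angle θ = 100°
- Compton wavelength λ_C ≈ 2.4263 pm

Calculate the shift:
Δλ = 2.4263 × (1 - cos(100°))
Δλ = 2.4263 × 1.1736
Δλ = 2.8476 pm

Final wavelength:
λ' = 39.4 + 2.8476 = 42.2476 pm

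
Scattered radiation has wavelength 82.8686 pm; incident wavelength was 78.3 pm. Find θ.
152.00°

First find the wavelength shift:
Δλ = λ' - λ = 82.8686 - 78.3 = 4.5686 pm

Using Δλ = λ_C(1 - cos θ), with λ_C = h/(m_e·c) ≈ 2.42631024 pm:
cos θ = 1 - Δλ/λ_C
cos θ = 1 - 4.5686/2.42631024
cos θ = -0.882941

θ = arccos(-0.882941)
θ = 152.00°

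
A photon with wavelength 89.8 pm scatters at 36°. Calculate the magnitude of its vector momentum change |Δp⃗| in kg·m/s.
4.5487e-24 kg·m/s

Photon momentum magnitude is p = h/λ.

Initial momentum:
p₀ = h/λ = 6.6261e-34/8.9800e-11 = 7.3787e-24 kg·m/s

After scattering:
λ' = λ + Δλ = 89.8 + 0.4634 = 90.2634 pm
p' = h/λ' = 6.6261e-34/9.0263e-11 = 7.3408e-24 kg·m/s

Momentum is a vector; the scattered photon's direction makes angle θ = 36° with the incident direction. The magnitude of the vector change Δp⃗ = p⃗₀ − p⃗' is found from the law of cosines:
|Δp⃗|² = p₀² + p'² − 2p₀p'cos θ
|Δp⃗|² = (7.3787e-24)² + (7.3408e-24)² − 2·7.3787e-24·7.3408e-24·cos(36°)
|Δp⃗| = 4.5487e-24 kg·m/s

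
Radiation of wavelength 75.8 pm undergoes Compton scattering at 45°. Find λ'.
76.5106 pm

Using the Compton formula: λ' = λ + λ_C(1 − cos θ)

For θ = 45°, cos θ = √2/2 (exact) ≈ 0.7071, so:
1 − cos 45° = 1 − (√2/2) ≈ 0.2929

Δλ = λ_C × 0.2929 = 2.4263 × 0.2929 = 0.7106 pm

λ' = 75.8 + 0.7106 = 76.5106 pm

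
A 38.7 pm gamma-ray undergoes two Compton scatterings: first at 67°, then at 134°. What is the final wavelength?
44.2900 pm

Apply Compton shift twice:

First scattering at θ₁ = 67°:
Δλ₁ = λ_C(1 - cos(67°))
Δλ₁ = 2.4263 × 0.6093
Δλ₁ = 1.4783 pm

After first scattering:
λ₁ = 38.7 + 1.4783 = 40.1783 pm

Second scattering at θ₂ = 134°:
Δλ₂ = λ_C(1 - cos(134°))
Δλ₂ = 2.4263 × 1.6947
Δλ₂ = 4.1118 pm

Final wavelength:
λ₂ = 40.1783 + 4.1118 = 44.2900 pm

Total shift: Δλ_total = 1.4783 + 4.1118 = 5.5900 pm

(Intermediate values are shown rounded; full precision is carried through to the final answer.)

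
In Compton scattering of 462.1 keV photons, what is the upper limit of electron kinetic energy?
297.5705 keV

Maximum energy transfer occurs at θ = 180° (backscattering).

Initial photon: E₀ = 462.1 keV → λ₀ = 2.6831 pm

Maximum Compton shift (at 180°):
Δλ_max = 2λ_C = 2 × 2.4263 = 4.8526 pm

Final wavelength:
λ' = 2.6831 + 4.8526 = 7.5357 pm

Minimum photon energy (maximum energy to electron):
E'_min = hc/λ' = 164.5295 keV

Maximum electron kinetic energy:
K_max = E₀ - E'_min = 462.1000 - 164.5295 = 297.5705 keV

(Intermediate values are shown rounded; full precision is carried through to the final answer.)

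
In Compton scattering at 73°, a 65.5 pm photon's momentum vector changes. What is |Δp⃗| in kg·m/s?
1.1883e-23 kg·m/s

Photon momentum magnitude is p = h/λ.

Initial momentum:
p₀ = h/λ = 6.6261e-34/6.5500e-11 = 1.0116e-23 kg·m/s

After scattering:
λ' = λ + Δλ = 65.5 + 1.7169 = 67.2169 pm
p' = h/λ' = 6.6261e-34/6.7217e-11 = 9.8577e-24 kg·m/s

Momentum is a vector; the scattered photon's direction makes angle θ = 73° with the incident direction. The magnitude of the vector change Δp⃗ = p⃗₀ − p⃗' is found from the law of cosines:
|Δp⃗|² = p₀² + p'² − 2p₀p'cos θ
|Δp⃗|² = (1.0116e-23)² + (9.8577e-24)² − 2·1.0116e-23·9.8577e-24·cos(73°)
|Δp⃗| = 1.1883e-23 kg·m/s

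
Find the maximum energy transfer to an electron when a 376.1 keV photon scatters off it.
223.9571 keV

Maximum energy transfer occurs at θ = 180° (backscattering).

Initial photon: E₀ = 376.1 keV → λ₀ = 3.2966 pm

Maximum Compton shift (at 180°):
Δλ_max = 2λ_C = 2 × 2.4263 = 4.8526 pm

Final wavelength:
λ' = 3.2966 + 4.8526 = 8.1492 pm

Minimum photon energy (maximum energy to electron):
E'_min = hc/λ' = 152.1429 keV

Maximum electron kinetic energy:
K_max = E₀ - E'_min = 376.1000 - 152.1429 = 223.9571 keV

(Intermediate values are shown rounded; full precision is carried through to the final answer.)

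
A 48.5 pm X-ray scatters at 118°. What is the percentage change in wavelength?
7.3513%

Calculate the Compton shift:
Δλ = λ_C(1 - cos(118°))
Δλ = 2.4263 × (1 - cos(118°))
Δλ = 2.4263 × 1.4695
Δλ = 3.5654 pm

Percentage change:
(Δλ/λ₀) × 100 = (3.5654/48.5) × 100
= 7.3513%

(Intermediate values are shown rounded; full precision is carried through to the final answer.)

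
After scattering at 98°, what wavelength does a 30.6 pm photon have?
33.3640 pm

Using the Compton scattering formula:
λ' = λ + Δλ = λ + λ_C(1 - cos θ)

Given:
- Initial wavelength λ = 30.6 pm
- Scattering angle θ = 98°
- Compton wavelength λ_C ≈ 2.4263 pm

Calculate the shift:
Δλ = 2.4263 × (1 - cos(98°))
Δλ = 2.4263 × 1.1392
Δλ = 2.7640 pm

Final wavelength:
λ' = 30.6 + 2.7640 = 33.3640 pm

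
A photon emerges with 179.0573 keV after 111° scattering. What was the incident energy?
341.6999 keV

Convert final energy to wavelength (hc ≈ 1239.842 keV·pm):
λ' = hc/E' = 1239.842 / 179.0573 = 6.9243 pm

Calculate the Compton shift:
Δλ = λ_C(1 - cos(111°))
Δλ = 2.4263 × (1 - cos(111°))
Δλ = 3.2958 pm

Initial wavelength:
λ = λ' - Δλ = 6.9243 - 3.2958 = 3.6285 pm

Initial energy:
E = hc/λ = 1239.842 / 3.6285 = 341.6999 keV

(Intermediate values are shown rounded; full precision is carried through to the final answer.)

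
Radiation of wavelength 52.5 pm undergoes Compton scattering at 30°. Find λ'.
52.8251 pm

Using the Compton formula: λ' = λ + λ_C(1 − cos θ)

For θ = 30°, cos θ = √3/2 (exact) ≈ 0.8660, so:
1 − cos 30° = 1 − (√3/2) ≈ 0.1340

Δλ = λ_C × 0.1340 = 2.4263 × 0.1340 = 0.3251 pm

λ' = 52.5 + 0.3251 = 52.8251 pm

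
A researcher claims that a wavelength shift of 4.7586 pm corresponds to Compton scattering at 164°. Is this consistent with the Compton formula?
Yes, consistent

Calculate the expected shift for θ = 164°:

Δλ_expected = λ_C(1 - cos(164°))
Δλ_expected = 2.4263 × (1 - cos(164°))
Δλ_expected = 2.4263 × 1.9613
Δλ_expected = 4.7586 pm

Given shift: 4.7586 pm
Expected shift: 4.7586 pm
Difference: 0.0000 pm

The values match. This is consistent with Compton scattering at the stated angle.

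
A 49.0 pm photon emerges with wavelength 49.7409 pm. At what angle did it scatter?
46.00°

First find the wavelength shift:
Δλ = λ' - λ = 49.7409 - 49.0 = 0.7409 pm

Using Δλ = λ_C(1 - cos θ), with λ_C = h/(m_e·c) ≈ 2.42631024 pm:
cos θ = 1 - Δλ/λ_C
cos θ = 1 - 0.7409/2.42631024
cos θ = 0.694639

θ = arccos(0.694639)
θ = 46.00°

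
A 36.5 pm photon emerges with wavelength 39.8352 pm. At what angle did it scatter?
112.00°

First find the wavelength shift:
Δλ = λ' - λ = 39.8352 - 36.5 = 3.3352 pm

Using Δλ = λ_C(1 - cos θ), with λ_C = h/(m_e·c) ≈ 2.42631024 pm:
cos θ = 1 - Δλ/λ_C
cos θ = 1 - 3.3352/2.42631024
cos θ = -0.374598

θ = arccos(-0.374598)
θ = 112.00°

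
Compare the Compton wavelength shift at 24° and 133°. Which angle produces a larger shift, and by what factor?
133° produces the larger shift by a factor of 19.455

Calculate both shifts using Δλ = λ_C(1 - cos θ):

For θ₁ = 24°:
Δλ₁ = 2.4263 × (1 - cos(24°))
Δλ₁ = 2.4263 × 0.0865
Δλ₁ = 0.2098 pm

For θ₂ = 133°:
Δλ₂ = 2.4263 × (1 - cos(133°))
Δλ₂ = 2.4263 × 1.6820
Δλ₂ = 4.0810 pm

The 133° angle produces the larger shift.
Ratio: 4.0810/0.2098 = 19.455

(Intermediate values are shown rounded; full precision is carried through to the final answer.)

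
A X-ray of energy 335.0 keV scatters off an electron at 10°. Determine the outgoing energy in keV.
331.6964 keV

First convert energy to wavelength:
λ = hc/E, with hc ≈ 1239.842 keV·pm (i.e. 1239.842 eV·nm)

For E = 335.0 keV = 335000 eV:
λ = 1239.842 keV·pm / 335.0 keV
λ = 3.7010 pm

Calculate the Compton shift:
Δλ = λ_C(1 - cos(10°)) = 2.4263 × 0.0152
Δλ = 0.0369 pm

Final wavelength:
λ' = 3.7010 + 0.0369 = 3.7379 pm

Final energy:
E' = hc/λ' = 1239.842 / 3.7379 = 331.6964 keV

(Intermediate values are shown rounded; full precision is carried through to the final answer.)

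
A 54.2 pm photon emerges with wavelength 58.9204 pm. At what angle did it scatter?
161.00°

First find the wavelength shift:
Δλ = λ' - λ = 58.9204 - 54.2 = 4.7204 pm

Using Δλ = λ_C(1 - cos θ), with λ_C = h/(m_e·c) ≈ 2.42631024 pm:
cos θ = 1 - Δλ/λ_C
cos θ = 1 - 4.7204/2.42631024
cos θ = -0.945506

θ = arccos(-0.945506)
θ = 161.00°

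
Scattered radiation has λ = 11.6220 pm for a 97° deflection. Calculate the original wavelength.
8.9000 pm

From λ' = λ + Δλ, we have λ = λ' - Δλ

First calculate the Compton shift:
Δλ = λ_C(1 - cos θ)
Δλ = 2.4263 × (1 - cos(97°))
Δλ = 2.4263 × 1.1219
Δλ = 2.7220 pm

Initial wavelength:
λ = λ' - Δλ
λ = 11.6220 - 2.7220
λ = 8.9000 pm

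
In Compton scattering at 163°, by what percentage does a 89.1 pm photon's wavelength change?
5.3273%

Calculate the Compton shift:
Δλ = λ_C(1 - cos(163°))
Δλ = 2.4263 × (1 - cos(163°))
Δλ = 2.4263 × 1.9563
Δλ = 4.7466 pm

Percentage change:
(Δλ/λ₀) × 100 = (4.7466/89.1) × 100
= 5.3273%

(Intermediate values are shown rounded; full precision is carried through to the final answer.)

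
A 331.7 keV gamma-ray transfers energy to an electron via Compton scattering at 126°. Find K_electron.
168.3544 keV

By energy conservation: K_e = E_initial - E_final

First find the scattered photon energy:
Initial wavelength: λ = hc/E = 3.7378 pm
Compton shift: Δλ = λ_C(1 - cos(126°)) = 3.8525 pm
Final wavelength: λ' = 3.7378 + 3.8525 = 7.5903 pm
Final photon energy: E' = hc/λ' = 163.3456 keV

Electron kinetic energy:
K_e = E - E' = 331.7000 - 163.3456 = 168.3544 keV

(Intermediate values are shown rounded; full precision is carried through to the final answer.)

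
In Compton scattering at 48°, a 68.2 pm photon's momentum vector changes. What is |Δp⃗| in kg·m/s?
7.8581e-24 kg·m/s

Photon momentum magnitude is p = h/λ.

Initial momentum:
p₀ = h/λ = 6.6261e-34/6.8200e-11 = 9.7156e-24 kg·m/s

After scattering:
λ' = λ + Δλ = 68.2 + 0.8028 = 69.0028 pm
p' = h/λ' = 6.6261e-34/6.9003e-11 = 9.6026e-24 kg·m/s

Momentum is a vector; the scattered photon's direction makes angle θ = 48° with the incident direction. The magnitude of the vector change Δp⃗ = p⃗₀ − p⃗' is found from the law of cosines:
|Δp⃗|² = p₀² + p'² − 2p₀p'cos θ
|Δp⃗|² = (9.7156e-24)² + (9.6026e-24)² − 2·9.7156e-24·9.6026e-24·cos(48°)
|Δp⃗| = 7.8581e-24 kg·m/s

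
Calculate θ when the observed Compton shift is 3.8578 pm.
126.16°

From the Compton formula Δλ = λ_C(1 - cos θ), we can solve for θ:

cos θ = 1 - Δλ/λ_C

Given:
- Δλ = 3.8578 pm
- λ_C = h/(m_e·c) ≈ 2.42631024 pm

cos θ = 1 - 3.8578/2.42631024
cos θ = 1 - 1.589986
cos θ = -0.589986

θ = arccos(-0.589986)
θ = 126.16°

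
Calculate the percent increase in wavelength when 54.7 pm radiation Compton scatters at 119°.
6.5861%

Calculate the Compton shift:
Δλ = λ_C(1 - cos(119°))
Δλ = 2.4263 × (1 - cos(119°))
Δλ = 2.4263 × 1.4848
Δλ = 3.6026 pm

Percentage change:
(Δλ/λ₀) × 100 = (3.6026/54.7) × 100
= 6.5861%

(Intermediate values are shown rounded; full precision is carried through to the final answer.)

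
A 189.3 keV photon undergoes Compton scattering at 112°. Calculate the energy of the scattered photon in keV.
125.4287 keV

First convert energy to wavelength:
λ = hc/E, with hc ≈ 1239.842 keV·pm (i.e. 1239.842 eV·nm)

For E = 189.3 keV = 189300 eV:
λ = 1239.842 keV·pm / 189.3 keV
λ = 6.5496 pm

Calculate the Compton shift:
Δλ = λ_C(1 - cos(112°)) = 2.4263 × 1.3746
Δλ = 3.3352 pm

Final wavelength:
λ' = 6.5496 + 3.3352 = 9.8848 pm

Final energy:
E' = hc/λ' = 1239.842 / 9.8848 = 125.4287 keV

(Intermediate values are shown rounded; full precision is carried through to the final answer.)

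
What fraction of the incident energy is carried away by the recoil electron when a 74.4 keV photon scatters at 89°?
0.1252 (or 12.52%)

Calculate initial and final photon energies:

Initial: E₀ = 74.4 keV → λ₀ = 16.6645 pm
Compton shift: Δλ = 2.3840 pm
Final wavelength: λ' = 19.0485 pm
Final energy: E' = 65.0887 keV

Fractional energy loss:
(E₀ - E')/E₀ = (74.4000 - 65.0887)/74.4000
= 9.3113/74.4000
= 0.1252
= 12.52%

(Intermediate values are shown rounded; full precision is carried through to the final answer.)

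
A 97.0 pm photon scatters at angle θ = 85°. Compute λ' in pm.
99.2148 pm

Using the Compton scattering formula:
λ' = λ + Δλ = λ + λ_C(1 - cos θ)

Given:
- Initial wavelength λ = 97.0 pm
- Scattering angle θ = 85°
- Compton wavelength λ_C ≈ 2.4263 pm

Calculate the shift:
Δλ = 2.4263 × (1 - cos(85°))
Δλ = 2.4263 × 0.9128
Δλ = 2.2148 pm

Final wavelength:
λ' = 97.0 + 2.2148 = 99.2148 pm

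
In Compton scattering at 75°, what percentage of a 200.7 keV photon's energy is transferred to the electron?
0.2255 (or 22.55%)

Calculate initial and final photon energies:

Initial: E₀ = 200.7 keV → λ₀ = 6.1776 pm
Compton shift: Δλ = 1.7983 pm
Final wavelength: λ' = 7.9759 pm
Final energy: E' = 155.4481 keV

Fractional energy loss:
(E₀ - E')/E₀ = (200.7000 - 155.4481)/200.7000
= 45.2519/200.7000
= 0.2255
= 22.55%

(Intermediate values are shown rounded; full precision is carried through to the final answer.)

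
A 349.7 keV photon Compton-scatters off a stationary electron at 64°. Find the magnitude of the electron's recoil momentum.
1.7616e-22 kg·m/s

The electron is initially at rest, so by conservation of momentum:
p⃗_e = p⃗₀ − p⃗'  (incident photon momentum minus scattered photon momentum)

Photon momentum magnitudes (p = h/λ = E/c):
λ₀ = hc/E₀ = 3.5454 pm → p₀ = h/λ₀ = 1.8689e-22 kg·m/s
Δλ = λ_C(1 − cos 64°) = 1.3627 pm
λ' = 4.9081 pm → p' = h/λ' = 1.3500e-22 kg·m/s

The scattered photon makes angle θ = 64° with the incident direction, so by the law of cosines:
|p⃗_e|² = p₀² + p'² − 2p₀p'cos θ
|p⃗_e|² = (1.8689e-22)² + (1.3500e-22)² − 2·1.8689e-22·1.3500e-22·cos(64°)
|p⃗_e| = 1.7616e-22 kg·m/s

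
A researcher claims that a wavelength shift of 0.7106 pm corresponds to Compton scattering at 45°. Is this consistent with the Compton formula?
Yes, consistent

Calculate the expected shift for θ = 45°:

Δλ_expected = λ_C(1 - cos(45°))
Δλ_expected = 2.4263 × (1 - cos(45°))
Δλ_expected = 2.4263 × 0.2929
Δλ_expected = 0.7106 pm

Given shift: 0.7106 pm
Expected shift: 0.7106 pm
Difference: 0.0000 pm

The values match. This is consistent with Compton scattering at the stated angle.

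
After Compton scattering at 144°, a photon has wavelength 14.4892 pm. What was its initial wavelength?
10.1000 pm

From λ' = λ + Δλ, we have λ = λ' - Δλ

First calculate the Compton shift:
Δλ = λ_C(1 - cos θ)
Δλ = 2.4263 × (1 - cos(144°))
Δλ = 2.4263 × 1.8090
Δλ = 4.3892 pm

Initial wavelength:
λ = λ' - Δλ
λ = 14.4892 - 4.3892
λ = 10.1000 pm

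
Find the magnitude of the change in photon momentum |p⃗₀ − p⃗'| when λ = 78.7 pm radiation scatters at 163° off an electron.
1.6180e-23 kg·m/s

Photon momentum magnitude is p = h/λ.

Initial momentum:
p₀ = h/λ = 6.6261e-34/7.8700e-11 = 8.4194e-24 kg·m/s

After scattering:
λ' = λ + Δλ = 78.7 + 4.7466 = 83.4466 pm
p' = h/λ' = 6.6261e-34/8.3447e-11 = 7.9405e-24 kg·m/s

Momentum is a vector; the scattered photon's direction makes angle θ = 163° with the incident direction. The magnitude of the vector change Δp⃗ = p⃗₀ − p⃗' is found from the law of cosines:
|Δp⃗|² = p₀² + p'² − 2p₀p'cos θ
|Δp⃗|² = (8.4194e-24)² + (7.9405e-24)² − 2·8.4194e-24·7.9405e-24·cos(163°)
|Δp⃗| = 1.6180e-23 kg·m/s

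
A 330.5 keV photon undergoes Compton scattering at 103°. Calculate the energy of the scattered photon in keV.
184.4036 keV

First convert energy to wavelength:
λ = hc/E, with hc ≈ 1239.842 keV·pm (i.e. 1239.842 eV·nm)

For E = 330.5 keV = 330500 eV:
λ = 1239.842 keV·pm / 330.5 keV
λ = 3.7514 pm

Calculate the Compton shift:
Δλ = λ_C(1 - cos(103°)) = 2.4263 × 1.2250
Δλ = 2.9721 pm

Final wavelength:
λ' = 3.7514 + 2.9721 = 6.7235 pm

Final energy:
E' = hc/λ' = 1239.842 / 6.7235 = 184.4036 keV

(Intermediate values are shown rounded; full precision is carried through to the final answer.)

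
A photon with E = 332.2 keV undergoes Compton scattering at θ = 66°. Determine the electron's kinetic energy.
92.4621 keV

By energy conservation: K_e = E_initial - E_final

First find the scattered photon energy:
Initial wavelength: λ = hc/E = 3.7322 pm
Compton shift: Δλ = λ_C(1 - cos(66°)) = 1.4394 pm
Final wavelength: λ' = 3.7322 + 1.4394 = 5.1717 pm
Final photon energy: E' = hc/λ' = 239.7379 keV

Electron kinetic energy:
K_e = E - E' = 332.2000 - 239.7379 = 92.4621 keV

(Intermediate values are shown rounded; full precision is carried through to the final answer.)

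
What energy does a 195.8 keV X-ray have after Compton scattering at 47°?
174.5333 keV

First convert energy to wavelength:
λ = hc/E, with hc ≈ 1239.842 keV·pm (i.e. 1239.842 eV·nm)

For E = 195.8 keV = 195800 eV:
λ = 1239.842 keV·pm / 195.8 keV
λ = 6.3322 pm

Calculate the Compton shift:
Δλ = λ_C(1 - cos(47°)) = 2.4263 × 0.3180
Δλ = 0.7716 pm

Final wavelength:
λ' = 6.3322 + 0.7716 = 7.1038 pm

Final energy:
E' = hc/λ' = 1239.842 / 7.1038 = 174.5333 keV

(Intermediate values are shown rounded; full precision is carried through to the final answer.)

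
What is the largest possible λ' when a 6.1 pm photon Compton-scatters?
10.9526 pm (at θ = 180°)

The Compton shift is Δλ = λ_C(1 − cos θ).

Since cos θ ranges from −1 to 1, the factor (1 − cos θ) ranges from 0 to 2; the maximum shift occurs at θ = 180° (backscattering):
Δλ_max = 2λ_C = 2 × 2.4263 pm = 4.8526 pm

Maximum scattered wavelength:
λ'_max = λ₀ + Δλ_max = 6.1 + 4.8526 = 10.9526 pm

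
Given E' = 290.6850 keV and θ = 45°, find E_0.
348.8000 keV

Convert final energy to wavelength (hc ≈ 1239.842 keV·pm):
λ' = hc/E' = 1239.842 / 290.6850 = 4.2652 pm

Calculate the Compton shift:
Δλ = λ_C(1 - cos(45°))
Δλ = 2.4263 × (1 - cos(45°))
Δλ = 0.7106 pm

Initial wavelength:
λ = λ' - Δλ = 4.2652 - 0.7106 = 3.5546 pm

Initial energy:
E = hc/λ = 1239.842 / 3.5546 = 348.8000 keV

(Intermediate values are shown rounded; full precision is carried through to the final answer.)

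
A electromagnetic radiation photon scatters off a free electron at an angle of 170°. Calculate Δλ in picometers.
4.8158 pm

Using the Compton scattering formula:
Δλ = λ_C(1 - cos θ)

where λ_C = h/(m_e·c) ≈ 2.4263 pm is the Compton wavelength of an electron.

For θ = 170°:
cos(170°) = -0.9848
1 - cos(170°) = 1.9848

Δλ = 2.4263 × 1.9848
Δλ = 4.8158 pm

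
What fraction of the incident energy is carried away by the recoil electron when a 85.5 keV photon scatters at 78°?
0.1170 (or 11.70%)

Calculate initial and final photon energies:

Initial: E₀ = 85.5 keV → λ₀ = 14.5011 pm
Compton shift: Δλ = 1.9219 pm
Final wavelength: λ' = 16.4229 pm
Final energy: E' = 75.4946 keV

Fractional energy loss:
(E₀ - E')/E₀ = (85.5000 - 75.4946)/85.5000
= 10.0054/85.5000
= 0.1170
= 11.70%

(Intermediate values are shown rounded; full precision is carried through to the final answer.)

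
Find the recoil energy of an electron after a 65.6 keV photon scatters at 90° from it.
7.4634 keV

By energy conservation: K_e = E_initial - E_final

First find the scattered photon energy:
Initial wavelength: λ = hc/E = 18.9000 pm
Compton shift: Δλ = λ_C(1 - cos(90°)) = 2.4263 pm
Final wavelength: λ' = 18.9000 + 2.4263 = 21.3263 pm
Final photon energy: E' = hc/λ' = 58.1366 keV

Electron kinetic energy:
K_e = E - E' = 65.6000 - 58.1366 = 7.4634 keV

(Intermediate values are shown rounded; full precision is carried through to the final answer.)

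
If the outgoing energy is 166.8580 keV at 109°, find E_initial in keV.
294.2000 keV

Convert final energy to wavelength (hc ≈ 1239.842 keV·pm):
λ' = hc/E' = 1239.842 / 166.8580 = 7.4305 pm

Calculate the Compton shift:
Δλ = λ_C(1 - cos(109°))
Δλ = 2.4263 × (1 - cos(109°))
Δλ = 3.2162 pm

Initial wavelength:
λ = λ' - Δλ = 7.4305 - 3.2162 = 4.2143 pm

Initial energy:
E = hc/λ = 1239.842 / 4.2143 = 294.2000 keV

(Intermediate values are shown rounded; full precision is carried through to the final answer.)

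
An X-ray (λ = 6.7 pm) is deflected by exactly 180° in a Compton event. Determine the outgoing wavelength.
11.5526 pm

Using the Compton formula: λ' = λ + λ_C(1 − cos θ)

For θ = 180°, cos θ = -1 (exact) = -1.0000, so:
1 − cos 180° = 1 − (-1) = 2.0000

Δλ = λ_C × 2.0000 = 2.4263 × 2.0000 = 4.8526 pm

λ' = 6.7 + 4.8526 = 11.5526 pm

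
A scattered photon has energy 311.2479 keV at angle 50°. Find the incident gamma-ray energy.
397.8000 keV

Convert final energy to wavelength (hc ≈ 1239.842 keV·pm):
λ' = hc/E' = 1239.842 / 311.2479 = 3.9835 pm

Calculate the Compton shift:
Δλ = λ_C(1 - cos(50°))
Δλ = 2.4263 × (1 - cos(50°))
Δλ = 0.8667 pm

Initial wavelength:
λ = λ' - Δλ = 3.9835 - 0.8667 = 3.1167 pm

Initial energy:
E = hc/λ = 1239.842 / 3.1167 = 397.8000 keV

(Intermediate values are shown rounded; full precision is carried through to the final answer.)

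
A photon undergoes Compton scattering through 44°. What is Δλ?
0.6810 pm

Using the Compton scattering formula:
Δλ = λ_C(1 - cos θ)

where λ_C = h/(m_e·c) ≈ 2.4263 pm is the Compton wavelength of an electron.

For θ = 44°:
cos(44°) = 0.7193
1 - cos(44°) = 0.2807

Δλ = 2.4263 × 0.2807
Δλ = 0.6810 pm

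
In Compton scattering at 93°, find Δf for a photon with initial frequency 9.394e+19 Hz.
4.175e+19 Hz (decrease)

Convert frequency to wavelength (c = 299792458 m/s):
λ₀ = c/f₀ = 299792458/9.394e+19 = 3.1913185e-12 m = 3.1913 pm

Calculate Compton shift:
Δλ = λ_C(1 - cos(93°)) = 2.5533 pm

Final wavelength:
λ' = λ₀ + Δλ = 3.1913 + 2.5533 = 5.7446 pm

Final frequency:
f' = c/λ' = 299792458/5.7446120e-12 = 5.2186720e+19 Hz

Frequency shift (decrease):
Δf = f₀ - f' = 9.394e+19 - 5.2186720e+19 = 4.175e+19 Hz

(Intermediate values are shown rounded; full precision is carried through to the final answer.)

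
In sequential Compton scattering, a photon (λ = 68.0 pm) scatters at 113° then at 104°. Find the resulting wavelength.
74.3876 pm

Apply Compton shift twice:

First scattering at θ₁ = 113°:
Δλ₁ = λ_C(1 - cos(113°))
Δλ₁ = 2.4263 × 1.3907
Δλ₁ = 3.3743 pm

After first scattering:
λ₁ = 68.0 + 3.3743 = 71.3743 pm

Second scattering at θ₂ = 104°:
Δλ₂ = λ_C(1 - cos(104°))
Δλ₂ = 2.4263 × 1.2419
Δλ₂ = 3.0133 pm

Final wavelength:
λ₂ = 71.3743 + 3.0133 = 74.3876 pm

Total shift: Δλ_total = 3.3743 + 3.0133 = 6.3876 pm

(Intermediate values are shown rounded; full precision is carried through to the final answer.)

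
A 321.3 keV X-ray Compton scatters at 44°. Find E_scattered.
273.1051 keV

First convert energy to wavelength:
λ = hc/E, with hc ≈ 1239.842 keV·pm (i.e. 1239.842 eV·nm)

For E = 321.3 keV = 321300 eV:
λ = 1239.842 keV·pm / 321.3 keV
λ = 3.8588 pm

Calculate the Compton shift:
Δλ = λ_C(1 - cos(44°)) = 2.4263 × 0.2807
Δλ = 0.6810 pm

Final wavelength:
λ' = 3.8588 + 0.6810 = 4.5398 pm

Final energy:
E' = hc/λ' = 1239.842 / 4.5398 = 273.1051 keV

(Intermediate values are shown rounded; full precision is carried through to the final answer.)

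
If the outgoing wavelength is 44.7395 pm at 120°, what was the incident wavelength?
41.1000 pm

From λ' = λ + Δλ, we have λ = λ' - Δλ

First calculate the Compton shift:
Δλ = λ_C(1 - cos θ)
Δλ = 2.4263 × (1 - cos(120°))
Δλ = 2.4263 × 1.5000
Δλ = 3.6395 pm

Initial wavelength:
λ = λ' - Δλ
λ = 44.7395 - 3.6395
λ = 41.1000 pm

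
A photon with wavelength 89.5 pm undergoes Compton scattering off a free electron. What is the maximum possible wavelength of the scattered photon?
94.3526 pm (at θ = 180°)

The Compton shift is Δλ = λ_C(1 − cos θ).

Since cos θ ranges from −1 to 1, the factor (1 − cos θ) ranges from 0 to 2; the maximum shift occurs at θ = 180° (backscattering):
Δλ_max = 2λ_C = 2 × 2.4263 pm = 4.8526 pm

Maximum scattered wavelength:
λ'_max = λ₀ + Δλ_max = 89.5 + 4.8526 = 94.3526 pm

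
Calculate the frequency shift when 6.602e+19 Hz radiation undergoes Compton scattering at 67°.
1.621e+19 Hz (decrease)

Convert frequency to wavelength (c = 299792458 m/s):
λ₀ = c/f₀ = 299792458/6.602e+19 = 4.5409339e-12 m = 4.5409 pm

Calculate Compton shift:
Δλ = λ_C(1 - cos(67°)) = 1.4783 pm

Final wavelength:
λ' = λ₀ + Δλ = 4.5409 + 1.4783 = 6.0192 pm

Final frequency:
f' = c/λ' = 299792458/6.0192092e-12 = 4.9805954e+19 Hz

Frequency shift (decrease):
Δf = f₀ - f' = 6.602e+19 - 4.9805954e+19 = 1.621e+19 Hz

(Intermediate values are shown rounded; full precision is carried through to the final answer.)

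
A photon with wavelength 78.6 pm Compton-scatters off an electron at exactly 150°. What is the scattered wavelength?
83.1276 pm

Using the Compton formula: λ' = λ + λ_C(1 − cos θ)

For θ = 150°, cos θ = -√3/2 (exact) ≈ -0.8660, so:
1 − cos 150° = 1 − (-√3/2) ≈ 1.8660

Δλ = λ_C × 1.8660 = 2.4263 × 1.8660 = 4.5276 pm

λ' = 78.6 + 4.5276 = 83.1276 pm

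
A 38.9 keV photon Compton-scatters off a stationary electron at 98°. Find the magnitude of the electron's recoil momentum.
3.0147e-23 kg·m/s

The electron is initially at rest, so by conservation of momentum:
p⃗_e = p⃗₀ − p⃗'  (incident photon momentum minus scattered photon momentum)

Photon momentum magnitudes (p = h/λ = E/c):
λ₀ = hc/E₀ = 31.8725 pm → p₀ = h/λ₀ = 2.0789e-23 kg·m/s
Δλ = λ_C(1 − cos 98°) = 2.7640 pm
λ' = 34.6365 pm → p' = h/λ' = 1.9130e-23 kg·m/s

The scattered photon makes angle θ = 98° with the incident direction, so by the law of cosines:
|p⃗_e|² = p₀² + p'² − 2p₀p'cos θ
|p⃗_e|² = (2.0789e-23)² + (1.9130e-23)² − 2·2.0789e-23·1.9130e-23·cos(98°)
|p⃗_e| = 3.0147e-23 kg·m/s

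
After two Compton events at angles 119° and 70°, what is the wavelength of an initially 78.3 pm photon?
83.4991 pm

Apply Compton shift twice:

First scattering at θ₁ = 119°:
Δλ₁ = λ_C(1 - cos(119°))
Δλ₁ = 2.4263 × 1.4848
Δλ₁ = 3.6026 pm

After first scattering:
λ₁ = 78.3 + 3.6026 = 81.9026 pm

Second scattering at θ₂ = 70°:
Δλ₂ = λ_C(1 - cos(70°))
Δλ₂ = 2.4263 × 0.6580
Δλ₂ = 1.5965 pm

Final wavelength:
λ₂ = 81.9026 + 1.5965 = 83.4991 pm

Total shift: Δλ_total = 3.6026 + 1.5965 = 5.1991 pm

(Intermediate values are shown rounded; full precision is carried through to the final answer.)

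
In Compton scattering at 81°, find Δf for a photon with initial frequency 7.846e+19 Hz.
2.737e+19 Hz (decrease)

Convert frequency to wavelength (c = 299792458 m/s):
λ₀ = c/f₀ = 299792458/7.846e+19 = 3.8209592e-12 m = 3.8210 pm

Calculate Compton shift:
Δλ = λ_C(1 - cos(81°)) = 2.0468 pm

Final wavelength:
λ' = λ₀ + Δλ = 3.8210 + 2.0468 = 5.8677 pm

Final frequency:
f' = c/λ' = 299792458/5.8677109e-12 = 5.1091893e+19 Hz

Frequency shift (decrease):
Δf = f₀ - f' = 7.846e+19 - 5.1091893e+19 = 2.737e+19 Hz

(Intermediate values are shown rounded; full precision is carried through to the final answer.)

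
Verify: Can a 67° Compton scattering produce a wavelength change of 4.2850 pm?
No, inconsistent

Calculate the expected shift for θ = 67°:

Δλ_expected = λ_C(1 - cos(67°))
Δλ_expected = 2.4263 × (1 - cos(67°))
Δλ_expected = 2.4263 × 0.6093
Δλ_expected = 1.4783 pm

Given shift: 4.2850 pm
Expected shift: 1.4783 pm
Difference: 2.8067 pm

The values do not match. The given shift corresponds to θ ≈ 140.0°, not 67°.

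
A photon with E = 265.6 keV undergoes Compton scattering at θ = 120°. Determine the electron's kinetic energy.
116.3571 keV

By energy conservation: K_e = E_initial - E_final

First find the scattered photon energy:
Initial wavelength: λ = hc/E = 4.6681 pm
Compton shift: Δλ = λ_C(1 - cos(120°)) = 3.6395 pm
Final wavelength: λ' = 4.6681 + 3.6395 = 8.3075 pm
Final photon energy: E' = hc/λ' = 149.2429 keV

Electron kinetic energy:
K_e = E - E' = 265.6000 - 149.2429 = 116.3571 keV

(Intermediate values are shown rounded; full precision is carried through to the final answer.)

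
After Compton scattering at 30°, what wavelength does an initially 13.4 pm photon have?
13.7251 pm

Using the Compton formula: λ' = λ + λ_C(1 − cos θ)

For θ = 30°, cos θ = √3/2 (exact) ≈ 0.8660, so:
1 − cos 30° = 1 − (√3/2) ≈ 0.1340

Δλ = λ_C × 0.1340 = 2.4263 × 0.1340 = 0.3251 pm

λ' = 13.4 + 0.3251 = 13.7251 pm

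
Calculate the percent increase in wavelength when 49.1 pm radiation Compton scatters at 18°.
0.2419%

Calculate the Compton shift:
Δλ = λ_C(1 - cos(18°))
Δλ = 2.4263 × (1 - cos(18°))
Δλ = 2.4263 × 0.0489
Δλ = 0.1188 pm

Percentage change:
(Δλ/λ₀) × 100 = (0.1188/49.1) × 100
= 0.2419%

(Intermediate values are shown rounded; full precision is carried through to the final answer.)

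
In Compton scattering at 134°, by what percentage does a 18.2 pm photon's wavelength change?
22.5921%

Calculate the Compton shift:
Δλ = λ_C(1 - cos(134°))
Δλ = 2.4263 × (1 - cos(134°))
Δλ = 2.4263 × 1.6947
Δλ = 4.1118 pm

Percentage change:
(Δλ/λ₀) × 100 = (4.1118/18.2) × 100
= 22.5921%

(Intermediate values are shown rounded; full precision is carried through to the final answer.)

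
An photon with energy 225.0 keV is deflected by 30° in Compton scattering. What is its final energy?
212.4664 keV

First convert energy to wavelength:
λ = hc/E, with hc ≈ 1239.842 keV·pm (i.e. 1239.842 eV·nm)

For E = 225.0 keV = 225000 eV:
λ = 1239.842 keV·pm / 225.0 keV
λ = 5.5104 pm

Calculate the Compton shift:
Δλ = λ_C(1 - cos(30°)) = 2.4263 × 0.1340
Δλ = 0.3251 pm

Final wavelength:
λ' = 5.5104 + 0.3251 = 5.8355 pm

Final energy:
E' = hc/λ' = 1239.842 / 5.8355 = 212.4664 keV

(Intermediate values are shown rounded; full precision is carried through to the final answer.)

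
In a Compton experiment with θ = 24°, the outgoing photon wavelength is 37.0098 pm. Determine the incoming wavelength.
36.8000 pm

From λ' = λ + Δλ, we have λ = λ' - Δλ

First calculate the Compton shift:
Δλ = λ_C(1 - cos θ)
Δλ = 2.4263 × (1 - cos(24°))
Δλ = 2.4263 × 0.0865
Δλ = 0.2098 pm

Initial wavelength:
λ = λ' - Δλ
λ = 37.0098 - 0.2098
λ = 36.8000 pm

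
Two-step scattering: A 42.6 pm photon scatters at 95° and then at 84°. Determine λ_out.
47.4105 pm

Apply Compton shift twice:

First scattering at θ₁ = 95°:
Δλ₁ = λ_C(1 - cos(95°))
Δλ₁ = 2.4263 × 1.0872
Δλ₁ = 2.6378 pm

After first scattering:
λ₁ = 42.6 + 2.6378 = 45.2378 pm

Second scattering at θ₂ = 84°:
Δλ₂ = λ_C(1 - cos(84°))
Δλ₂ = 2.4263 × 0.8955
Δλ₂ = 2.1727 pm

Final wavelength:
λ₂ = 45.2378 + 2.1727 = 47.4105 pm

Total shift: Δλ_total = 2.6378 + 2.1727 = 4.8105 pm

(Intermediate values are shown rounded; full precision is carried through to the final answer.)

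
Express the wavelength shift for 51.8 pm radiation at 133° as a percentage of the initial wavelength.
7.8785%

Calculate the Compton shift:
Δλ = λ_C(1 - cos(133°))
Δλ = 2.4263 × (1 - cos(133°))
Δλ = 2.4263 × 1.6820
Δλ = 4.0810 pm

Percentage change:
(Δλ/λ₀) × 100 = (4.0810/51.8) × 100
= 7.8785%

(Intermediate values are shown rounded; full precision is carried through to the final answer.)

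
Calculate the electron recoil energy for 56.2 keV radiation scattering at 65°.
3.3557 keV

By energy conservation: K_e = E_initial - E_final

First find the scattered photon energy:
Initial wavelength: λ = hc/E = 22.0612 pm
Compton shift: Δλ = λ_C(1 - cos(65°)) = 1.4009 pm
Final wavelength: λ' = 22.0612 + 1.4009 = 23.4622 pm
Final photon energy: E' = hc/λ' = 52.8443 keV

Electron kinetic energy:
K_e = E - E' = 56.2000 - 52.8443 = 3.3557 keV

(Intermediate values are shown rounded; full precision is carried through to the final answer.)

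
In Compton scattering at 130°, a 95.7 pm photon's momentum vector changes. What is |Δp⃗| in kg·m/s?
1.2300e-23 kg·m/s

Photon momentum magnitude is p = h/λ.

Initial momentum:
p₀ = h/λ = 6.6261e-34/9.5700e-11 = 6.9238e-24 kg·m/s

After scattering:
λ' = λ + Δλ = 95.7 + 3.9859 = 99.6859 pm
p' = h/λ' = 6.6261e-34/9.9686e-11 = 6.6469e-24 kg·m/s

Momentum is a vector; the scattered photon's direction makes angle θ = 130° with the incident direction. The magnitude of the vector change Δp⃗ = p⃗₀ − p⃗' is found from the law of cosines:
|Δp⃗|² = p₀² + p'² − 2p₀p'cos θ
|Δp⃗|² = (6.9238e-24)² + (6.6469e-24)² − 2·6.9238e-24·6.6469e-24·cos(130°)
|Δp⃗| = 1.2300e-23 kg·m/s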